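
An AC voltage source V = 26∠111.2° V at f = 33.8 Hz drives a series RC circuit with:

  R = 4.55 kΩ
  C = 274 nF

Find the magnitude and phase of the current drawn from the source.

Step 1 — Angular frequency: ω = 2π·f = 2π·33.8 = 212.4 rad/s.
Step 2 — Component impedances:
  R: Z = R = 4550 Ω
  C: Z = 1/(jωC) = -j/(ω·C) = 0 - j1.719e+04 Ω
Step 3 — Series combination: Z_total = R + C = 4550 - j1.719e+04 Ω = 1.778e+04∠-75.2° Ω.
Step 4 — Source phasor: V = 26∠111.2° V = -9.402 + j24.24 V.
Step 5 — Ohm's law: I = V / Z_total = (-9.402 + j24.24) / (4550 - j1.719e+04) = -0.001454 - j0.0001623 A.
Step 6 — Convert to polar: |I| = 0.001463 A, ∠I = -173.6°.

I = 0.001463∠-173.6° A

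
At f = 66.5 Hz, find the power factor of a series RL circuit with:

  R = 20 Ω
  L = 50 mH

Step 1 — Angular frequency: ω = 2π·f = 2π·66.5 = 417.8 rad/s.
Step 2 — Component impedances:
  R: Z = R = 20 Ω
  L: Z = jωL = j·417.8·0.05 = 0 + j20.89 Ω
Step 3 — Series combination: Z_total = R + L = 20 + j20.89 Ω = 28.92∠46.2° Ω.
Step 4 — Power factor: PF = cos(φ) = Re(Z)/|Z| = 20/28.922 = 0.6915.
Step 5 — Type: Im(Z) = 20.89 ⇒ lagging (phase φ = 46.2°).

PF = 0.6915 (lagging, φ = 46.2°)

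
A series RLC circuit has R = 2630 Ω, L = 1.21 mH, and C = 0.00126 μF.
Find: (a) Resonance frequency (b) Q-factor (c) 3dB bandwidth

Step 1 — Resonance: ω₀ = 1/√(LC) = 1/√(0.00121·1.26e-09) = 8.099e+05 rad/s.
Step 2 — f₀ = ω₀/(2π) = 1.289e+05 Hz.
Step 3 — Series Q: Q = ω₀L/R = 8.099e+05·0.00121/2630 = 0.3726.
Step 4 — Bandwidth: Δω = ω₀/Q = 2.174e+06 rad/s; BW = Δω/(2π) = 3.459e+05 Hz.

(a) f₀ = 1.289e+05 Hz  (b) Q = 0.3726  (c) BW = 3.459e+05 Hz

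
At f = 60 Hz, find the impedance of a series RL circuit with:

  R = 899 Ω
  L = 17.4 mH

Step 1 — Angular frequency: ω = 2π·f = 2π·60 = 377 rad/s.
Step 2 — Component impedances:
  R: Z = R = 899 Ω
  L: Z = jωL = j·377·0.0174 = 0 + j6.56 Ω
Step 3 — Series combination: Z_total = R + L = 899 + j6.56 Ω = 899∠0.4° Ω.

Z = 899 + j6.56 Ω = 899∠0.4° Ω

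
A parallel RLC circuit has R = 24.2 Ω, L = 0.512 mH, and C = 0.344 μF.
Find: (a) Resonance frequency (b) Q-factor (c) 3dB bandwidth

Step 1 — Resonance: ω₀ = 1/√(LC) = 1/√(0.000512·3.44e-07) = 7.535e+04 rad/s.
Step 2 — f₀ = ω₀/(2π) = 1.199e+04 Hz.
Step 3 — Parallel Q: Q = R/(ω₀L) = 24.2/(7.535e+04·0.000512) = 0.6273.
Step 4 — Bandwidth: Δω = ω₀/Q = 1.201e+05 rad/s; BW = Δω/(2π) = 1.912e+04 Hz.

(a) f₀ = 1.199e+04 Hz  (b) Q = 0.6273  (c) BW = 1.912e+04 Hz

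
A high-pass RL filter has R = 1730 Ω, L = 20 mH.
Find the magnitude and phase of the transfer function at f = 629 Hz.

Step 1 — Angular frequency: ω = 2π·629 = 3952 rad/s.
Step 2 — Transfer function: H(jω) = jωL/(R + jωL).
Step 3 — Numerator jωL = j·79.04; denominator R + jωL = 1730 + j79.04.
Step 4 — H = 0.002083 + j0.04559.
Step 5 — Magnitude: |H| = 0.04564 (-26.8 dB); phase: φ = 87.4°.

|H| = 0.04564 (-26.8 dB), φ = 87.4°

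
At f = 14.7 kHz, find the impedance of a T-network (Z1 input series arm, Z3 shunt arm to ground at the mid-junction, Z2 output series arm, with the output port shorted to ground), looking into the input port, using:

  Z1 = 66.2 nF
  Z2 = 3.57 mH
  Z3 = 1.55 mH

Step 1 — Angular frequency: ω = 2π·f = 2π·1.47e+04 = 9.236e+04 rad/s.
Step 2 — Component impedances:
  Z1: Z = 1/(jωC) = -j/(ω·C) = 0 - j163.5 Ω
  Z2: Z = jωL = j·9.236e+04·0.00357 = 0 + j329.7 Ω
  Z3: Z = jωL = j·9.236e+04·0.00155 = 0 + j143.2 Ω
Step 3 — With the output port shorted to ground, the output series arm Z2 runs from the junction to ground; the shunt arm Z3 also runs from the junction to ground. They appear in parallel: Z3 || Z2 = 0 + j99.82 Ω.
Step 4 — Series with input arm Z1: Z_in = Z1 + (Z3 || Z2) = 0 - j63.73 Ω = 63.73∠-90.0° Ω.

Z = 0 - j63.73 Ω = 63.73∠-90.0° Ω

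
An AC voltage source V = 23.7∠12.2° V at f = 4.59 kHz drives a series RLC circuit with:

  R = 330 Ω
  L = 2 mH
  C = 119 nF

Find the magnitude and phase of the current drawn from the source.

Step 1 — Angular frequency: ω = 2π·f = 2π·4590 = 2.884e+04 rad/s.
Step 2 — Component impedances:
  R: Z = R = 330 Ω
  L: Z = jωL = j·2.884e+04·0.002 = 0 + j57.68 Ω
  C: Z = 1/(jωC) = -j/(ω·C) = 0 - j291.4 Ω
Step 3 — Series combination: Z_total = R + L + C = 330 - j233.7 Ω = 404.4∠-35.3° Ω.
Step 4 — Source phasor: V = 23.7∠12.2° V = 23.16 + j5.008 V.
Step 5 — Ohm's law: I = V / Z_total = (23.16 + j5.008) / (330 - j233.7) = 0.03959 + j0.04322 A.
Step 6 — Convert to polar: |I| = 0.05861 A, ∠I = 47.5°.

I = 0.05861∠47.5° A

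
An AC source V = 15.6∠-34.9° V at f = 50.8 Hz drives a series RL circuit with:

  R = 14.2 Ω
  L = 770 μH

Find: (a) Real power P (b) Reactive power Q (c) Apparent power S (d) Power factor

Step 1 — Angular frequency: ω = 2π·f = 2π·50.8 = 319.2 rad/s.
Step 2 — Component impedances:
  R: Z = R = 14.2 Ω
  L: Z = jωL = j·319.2·0.00077 = 0 + j0.2458 Ω
Step 3 — Series combination: Z_total = R + L = 14.2 + j0.2458 Ω = 14.2∠1.0° Ω.
Step 4 — Source phasor: V = 15.6∠-34.9° V = 12.79 - j8.925 V.
Step 5 — Current: I = V / Z = 0.8899 - j0.644 A = 1.098∠-35.9° A.
Step 6 — Complex power: S = V·I* = 17.13 + j0.2965 VA.
Step 7 — Real power: P = Re(S) = 17.13 W.
Step 8 — Reactive power: Q = Im(S) = 0.2965 VAR.
Step 9 — Apparent power: |S| = 17.14 VA.
Step 10 — Power factor: PF = P/|S| = 0.9999 (lagging).

(a) P = 17.13 W  (b) Q = 0.2965 VAR  (c) S = 17.14 VA  (d) PF = 0.9999 (lagging)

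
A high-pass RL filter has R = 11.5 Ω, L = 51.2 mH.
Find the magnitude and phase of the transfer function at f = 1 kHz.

Step 1 — Angular frequency: ω = 2π·1000 = 6283 rad/s.
Step 2 — Transfer function: H(jω) = jωL/(R + jωL).
Step 3 — Numerator jωL = j·321.7; denominator R + jωL = 11.5 + j321.7.
Step 4 — H = 0.9987 + j0.0357.
Step 5 — Magnitude: |H| = 0.9994 (-0.0 dB); phase: φ = 2.0°.

|H| = 0.9994 (-0.0 dB), φ = 2.0°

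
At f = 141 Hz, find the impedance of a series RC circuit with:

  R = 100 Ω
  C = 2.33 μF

Step 1 — Angular frequency: ω = 2π·f = 2π·141 = 885.9 rad/s.
Step 2 — Component impedances:
  R: Z = R = 100 Ω
  C: Z = 1/(jωC) = -j/(ω·C) = 0 - j484.4 Ω
Step 3 — Series combination: Z_total = R + C = 100 - j484.4 Ω = 494.7∠-78.3° Ω.

Z = 100 - j484.4 Ω = 494.7∠-78.3° Ω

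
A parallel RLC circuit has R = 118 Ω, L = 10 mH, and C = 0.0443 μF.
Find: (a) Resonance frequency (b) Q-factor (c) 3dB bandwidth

Step 1 — Resonance: ω₀ = 1/√(LC) = 1/√(0.01·4.43e-08) = 4.751e+04 rad/s.
Step 2 — f₀ = ω₀/(2π) = 7562 Hz.
Step 3 — Parallel Q: Q = R/(ω₀L) = 118/(4.751e+04·0.01) = 0.2484.
Step 4 — Bandwidth: Δω = ω₀/Q = 1.913e+05 rad/s; BW = Δω/(2π) = 3.045e+04 Hz.

(a) f₀ = 7562 Hz  (b) Q = 0.2484  (c) BW = 3.045e+04 Hz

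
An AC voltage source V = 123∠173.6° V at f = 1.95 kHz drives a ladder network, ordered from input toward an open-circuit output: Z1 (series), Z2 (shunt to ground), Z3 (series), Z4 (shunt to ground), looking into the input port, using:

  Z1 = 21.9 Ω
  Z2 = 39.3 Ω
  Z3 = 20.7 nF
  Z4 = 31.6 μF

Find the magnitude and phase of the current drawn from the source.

Step 1 — Angular frequency: ω = 2π·f = 2π·1950 = 1.225e+04 rad/s.
Step 2 — Component impedances:
  Z1: Z = R = 21.9 Ω
  Z2: Z = R = 39.3 Ω
  Z3: Z = 1/(jωC) = -j/(ω·C) = 0 - j3943 Ω
  Z4: Z = 1/(jωC) = -j/(ω·C) = 0 - j2.583 Ω
Step 3 — Ladder network (open output): work backward from the far end, alternating series and parallel combinations. Z_in = 61.2 - j0.3914 Ω = 61.2∠-0.4° Ω.
Step 4 — Source phasor: V = 123∠173.6° V = -122.2 + j13.71 V.
Step 5 — Ohm's law: I = V / Z_total = (-122.2 + j13.71) / (61.2 - j0.3914) = -1.999 + j0.2113 A.
Step 6 — Convert to polar: |I| = 2.01 A, ∠I = 174.0°.

I = 2.01∠174.0° A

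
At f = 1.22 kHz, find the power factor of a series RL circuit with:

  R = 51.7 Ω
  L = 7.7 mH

Step 1 — Angular frequency: ω = 2π·f = 2π·1220 = 7665 rad/s.
Step 2 — Component impedances:
  R: Z = R = 51.7 Ω
  L: Z = jωL = j·7665·0.0077 = 0 + j59.02 Ω
Step 3 — Series combination: Z_total = R + L = 51.7 + j59.02 Ω = 78.46∠48.8° Ω.
Step 4 — Power factor: PF = cos(φ) = Re(Z)/|Z| = 51.7/78.46 = 0.6589.
Step 5 — Type: Im(Z) = 59.02 ⇒ lagging (phase φ = 48.8°).

PF = 0.6589 (lagging, φ = 48.8°)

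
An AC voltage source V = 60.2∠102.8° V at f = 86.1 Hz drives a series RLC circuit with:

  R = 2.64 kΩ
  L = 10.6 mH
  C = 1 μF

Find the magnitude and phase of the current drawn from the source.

Step 1 — Angular frequency: ω = 2π·f = 2π·86.1 = 541 rad/s.
Step 2 — Component impedances:
  R: Z = R = 2640 Ω
  L: Z = jωL = j·541·0.0106 = 0 + j5.734 Ω
  C: Z = 1/(jωC) = -j/(ω·C) = 0 - j1848 Ω
Step 3 — Series combination: Z_total = R + L + C = 2640 - j1843 Ω = 3220∠-34.9° Ω.
Step 4 — Source phasor: V = 60.2∠102.8° V = -13.34 + j58.7 V.
Step 5 — Ohm's law: I = V / Z_total = (-13.34 + j58.7) / (2640 - j1843) = -0.01383 + j0.01258 A.
Step 6 — Convert to polar: |I| = 0.0187 A, ∠I = 137.7°.

I = 0.0187∠137.7° A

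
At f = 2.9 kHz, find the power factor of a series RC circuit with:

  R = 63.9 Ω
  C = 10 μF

Step 1 — Angular frequency: ω = 2π·f = 2π·2900 = 1.822e+04 rad/s.
Step 2 — Component impedances:
  R: Z = R = 63.9 Ω
  C: Z = 1/(jωC) = -j/(ω·C) = 0 - j5.488 Ω
Step 3 — Series combination: Z_total = R + C = 63.9 - j5.488 Ω = 64.14∠-4.9° Ω.
Step 4 — Power factor: PF = cos(φ) = Re(Z)/|Z| = 63.9/64.14 = 0.9963.
Step 5 — Type: Im(Z) = -5.488 ⇒ leading (phase φ = -4.9°).

PF = 0.9963 (leading, φ = -4.9°)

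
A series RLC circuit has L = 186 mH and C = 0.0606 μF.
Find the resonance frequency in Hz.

Step 1 — Resonance condition Im(Z)=0 gives ω₀ = 1/√(LC).
Step 2 — ω₀ = 1/√(0.186·6.06e-08) = 9419 rad/s.
Step 3 — f₀ = ω₀/(2π) = 1499 Hz.

f₀ = 1499 Hz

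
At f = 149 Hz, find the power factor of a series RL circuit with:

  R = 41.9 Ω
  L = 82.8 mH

Step 1 — Angular frequency: ω = 2π·f = 2π·149 = 936.2 rad/s.
Step 2 — Component impedances:
  R: Z = R = 41.9 Ω
  L: Z = jωL = j·936.2·0.0828 = 0 + j77.52 Ω
Step 3 — Series combination: Z_total = R + L = 41.9 + j77.52 Ω = 88.12∠61.6° Ω.
Step 4 — Power factor: PF = cos(φ) = Re(Z)/|Z| = 41.9/88.12 = 0.4755.
Step 5 — Type: Im(Z) = 77.52 ⇒ lagging (phase φ = 61.6°).

PF = 0.4755 (lagging, φ = 61.6°)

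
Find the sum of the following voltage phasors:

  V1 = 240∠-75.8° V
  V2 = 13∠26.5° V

Step 1 — Convert each phasor to rectangular form:
  V1 = 240·(cos(-75.8°) + j·sin(-75.8°)) = 58.87 - j232.7 V
  V2 = 13·(cos(26.5°) + j·sin(26.5°)) = 11.63 + j5.801 V
Step 2 — Sum components: V_total = 70.51 - j226.9 V.
Step 3 — Convert to polar: |V_total| = 237.6 V, ∠V_total = -72.7°.

V_total = 237.6∠-72.7° V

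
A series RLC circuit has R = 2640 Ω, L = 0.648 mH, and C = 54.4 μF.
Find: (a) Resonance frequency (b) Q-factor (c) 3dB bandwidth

Step 1 — Resonance condition Im(Z)=0 gives ω₀ = 1/√(LC).
Step 2 — ω₀ = 1/√(0.000648·5.44e-05) = 5326 rad/s.
Step 3 — f₀ = ω₀/(2π) = 847.7 Hz.
Step 4 — Series Q: Q = ω₀L/R = 5326·0.000648/2640 = 0.001307.
Step 5 — 3dB bandwidth: Δω = ω₀/Q = 4.074e+06 rad/s; BW = Δω/(2π) = 6.484e+05 Hz.

(a) f₀ = 847.7 Hz  (b) Q = 0.001307  (c) BW = 6.484e+05 Hz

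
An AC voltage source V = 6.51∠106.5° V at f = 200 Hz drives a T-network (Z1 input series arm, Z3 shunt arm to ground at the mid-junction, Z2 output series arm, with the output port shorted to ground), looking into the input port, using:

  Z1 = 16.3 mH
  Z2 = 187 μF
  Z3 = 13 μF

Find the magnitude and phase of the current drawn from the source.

Step 1 — Angular frequency: ω = 2π·f = 2π·200 = 1257 rad/s.
Step 2 — Component impedances:
  Z1: Z = jωL = j·1257·0.0163 = 0 + j20.48 Ω
  Z2: Z = 1/(jωC) = -j/(ω·C) = 0 - j4.255 Ω
  Z3: Z = 1/(jωC) = -j/(ω·C) = 0 - j61.21 Ω
Step 3 — With the output port shorted to ground, the output series arm Z2 runs from the junction to ground; the shunt arm Z3 also runs from the junction to ground. They appear in parallel: Z3 || Z2 = 0 - j3.979 Ω.
Step 4 — Series with input arm Z1: Z_in = Z1 + (Z3 || Z2) = 0 + j16.5 Ω = 16.5∠90.0° Ω.
Step 5 — Source phasor: V = 6.51∠106.5° V = -1.849 + j6.242 V.
Step 6 — Ohm's law: I = V / Z_total = (-1.849 + j6.242) / (0 + j16.5) = 0.3782 + j0.112 A.
Step 7 — Convert to polar: |I| = 0.3944 A, ∠I = 16.5°.

I = 0.3944∠16.5° A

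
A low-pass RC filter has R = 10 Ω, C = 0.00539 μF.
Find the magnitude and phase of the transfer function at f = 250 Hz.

Step 1 — Angular frequency: ω = 2π·250 = 1571 rad/s.
Step 2 — Transfer function: H(jω) = 1/(1 + jωRC).
Step 3 — Denominator: 1 + jωRC = 1 + j·1571·10·5.39e-09 = 1 + j8.467e-05.
Step 4 — H = 1 - j8.467e-05.
Step 5 — Magnitude: |H| = 1 (-0.0 dB); phase: φ = -0.0°.

|H| = 1 (-0.0 dB), φ = -0.0°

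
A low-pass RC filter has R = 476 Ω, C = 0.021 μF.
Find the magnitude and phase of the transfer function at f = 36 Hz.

Step 1 — Angular frequency: ω = 2π·36 = 226.2 rad/s.
Step 2 — Transfer function: H(jω) = 1/(1 + jωRC).
Step 3 — Denominator: 1 + jωRC = 1 + j·226.2·476·2.1e-08 = 1 + j0.002261.
Step 4 — H = 1 - j0.002261.
Step 5 — Magnitude: |H| = 1 (-0.0 dB); phase: φ = -0.1°.

|H| = 1 (-0.0 dB), φ = -0.1°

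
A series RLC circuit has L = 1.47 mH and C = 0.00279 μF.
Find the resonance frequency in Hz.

Step 1 — Resonance condition Im(Z)=0 gives ω₀ = 1/√(LC).
Step 2 — ω₀ = 1/√(0.00147·2.79e-09) = 4.938e+05 rad/s.
Step 3 — f₀ = ω₀/(2π) = 7.859e+04 Hz.

f₀ = 7.859e+04 Hz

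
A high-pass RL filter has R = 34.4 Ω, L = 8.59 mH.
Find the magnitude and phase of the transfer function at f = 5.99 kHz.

Step 1 — Angular frequency: ω = 2π·5990 = 3.764e+04 rad/s.
Step 2 — Transfer function: H(jω) = jωL/(R + jωL).
Step 3 — Numerator jωL = j·323.3; denominator R + jωL = 34.4 + j323.3.
Step 4 — H = 0.9888 + j0.1052.
Step 5 — Magnitude: |H| = 0.9944 (-0.0 dB); phase: φ = 6.1°.

|H| = 0.9944 (-0.0 dB), φ = 6.1°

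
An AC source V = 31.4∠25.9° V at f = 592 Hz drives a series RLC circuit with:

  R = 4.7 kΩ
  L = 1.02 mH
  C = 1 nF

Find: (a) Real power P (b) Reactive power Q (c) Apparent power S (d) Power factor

Step 1 — Angular frequency: ω = 2π·f = 2π·592 = 3720 rad/s.
Step 2 — Component impedances:
  R: Z = R = 4700 Ω
  L: Z = jωL = j·3720·0.00102 = 0 + j3.794 Ω
  C: Z = 1/(jωC) = -j/(ω·C) = 0 - j2.688e+05 Ω
Step 3 — Series combination: Z_total = R + L + C = 4700 - j2.688e+05 Ω = 2.689e+05∠-89.0° Ω.
Step 4 — Source phasor: V = 31.4∠25.9° V = 28.25 + j13.72 V.
Step 5 — Current: I = V / Z = -4.917e-05 + j0.0001059 A = 0.0001168∠114.9° A.
Step 6 — Complex power: S = V·I* = 6.41e-05 - j0.003666 VA.
Step 7 — Real power: P = Re(S) = 6.41e-05 W.
Step 8 — Reactive power: Q = Im(S) = -0.003666 VAR.
Step 9 — Apparent power: |S| = 0.003667 VA.
Step 10 — Power factor: PF = P/|S| = 0.01748 (leading).

(a) P = 6.41e-05 W  (b) Q = -0.003666 VAR  (c) S = 0.003667 VA  (d) PF = 0.01748 (leading)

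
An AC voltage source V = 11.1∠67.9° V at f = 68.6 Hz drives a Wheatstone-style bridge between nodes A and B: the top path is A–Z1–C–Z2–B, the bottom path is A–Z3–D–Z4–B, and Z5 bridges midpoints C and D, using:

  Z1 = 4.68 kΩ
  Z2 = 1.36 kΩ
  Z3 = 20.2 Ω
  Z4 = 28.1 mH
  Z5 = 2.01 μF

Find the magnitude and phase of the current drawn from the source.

Step 1 — Angular frequency: ω = 2π·f = 2π·68.6 = 431 rad/s.
Step 2 — Component impedances:
  Z1: Z = R = 4680 Ω
  Z2: Z = R = 1360 Ω
  Z3: Z = R = 20.2 Ω
  Z4: Z = jωL = j·431·0.0281 = 0 + j12.11 Ω
  Z5: Z = 1/(jωC) = -j/(ω·C) = 0 - j1154 Ω
Step 3 — Bridge requires nodal analysis (the Z5 bridge couples midpoints C and D, so the two paths cannot be reduced to a simple series/parallel combination). Setting node B to ground and injecting 1 A at node A, the 3-node admittance system at A, C, D solves to V_A = Z_AB = 20.15 + j12.1 Ω = 23.5∠31.0° Ω.
Step 4 — Source phasor: V = 11.1∠67.9° V = 4.176 + j10.28 V.
Step 5 — Ohm's law: I = V / Z_total = (4.176 + j10.28) / (20.15 + j12.1) = 0.3777 + j0.2837 A.
Step 6 — Convert to polar: |I| = 0.4723 A, ∠I = 36.9°.

I = 0.4723∠36.9° A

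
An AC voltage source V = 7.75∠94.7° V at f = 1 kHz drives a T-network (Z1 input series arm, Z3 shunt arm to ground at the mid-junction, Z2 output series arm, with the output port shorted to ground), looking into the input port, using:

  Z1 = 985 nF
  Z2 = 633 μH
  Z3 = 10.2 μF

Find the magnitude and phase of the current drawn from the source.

Step 1 — Angular frequency: ω = 2π·f = 2π·1000 = 6283 rad/s.
Step 2 — Component impedances:
  Z1: Z = 1/(jωC) = -j/(ω·C) = 0 - j161.6 Ω
  Z2: Z = jωL = j·6283·0.000633 = 0 + j3.977 Ω
  Z3: Z = 1/(jωC) = -j/(ω·C) = 0 - j15.6 Ω
Step 3 — With the output port shorted to ground, the output series arm Z2 runs from the junction to ground; the shunt arm Z3 also runs from the junction to ground. They appear in parallel: Z3 || Z2 = 0 + j5.338 Ω.
Step 4 — Series with input arm Z1: Z_in = Z1 + (Z3 || Z2) = 0 - j156.2 Ω = 156.2∠-90.0° Ω.
Step 5 — Source phasor: V = 7.75∠94.7° V = -0.635 + j7.724 V.
Step 6 — Ohm's law: I = V / Z_total = (-0.635 + j7.724) / (0 - j156.2) = -0.04944 - j0.004064 A.
Step 7 — Convert to polar: |I| = 0.0496 A, ∠I = -175.3°.

I = 0.0496∠-175.3° A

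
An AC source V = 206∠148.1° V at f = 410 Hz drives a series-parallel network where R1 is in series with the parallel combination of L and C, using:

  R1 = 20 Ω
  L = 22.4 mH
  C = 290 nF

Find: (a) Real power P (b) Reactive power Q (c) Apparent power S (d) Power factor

Step 1 — Angular frequency: ω = 2π·f = 2π·410 = 2576 rad/s.
Step 2 — Component impedances:
  R1: Z = R = 20 Ω
  L: Z = jωL = j·2576·0.0224 = 0 + j57.7 Ω
  C: Z = 1/(jωC) = -j/(ω·C) = 0 - j1339 Ω
Step 3 — Parallel branch: L || C = 1/(1/L + 1/C) = 0 + j60.3 Ω.
Step 4 — Series with R1: Z_total = R1 + (L || C) = 20 + j60.3 Ω = 63.53∠71.7° Ω.
Step 5 — Source phasor: V = 206∠148.1° V = -174.9 + j108.9 V.
Step 6 — Current: I = V / Z = 0.7598 + j3.152 A = 3.242∠76.4° A.
Step 7 — Complex power: S = V·I* = 210.3 + j634 VA.
Step 8 — Real power: P = Re(S) = 210.3 W.
Step 9 — Reactive power: Q = Im(S) = 634 VAR.
Step 10 — Apparent power: |S| = 667.9 VA.
Step 11 — Power factor: PF = P/|S| = 0.3148 (lagging).

(a) P = 210.3 W  (b) Q = 634 VAR  (c) S = 667.9 VA  (d) PF = 0.3148 (lagging)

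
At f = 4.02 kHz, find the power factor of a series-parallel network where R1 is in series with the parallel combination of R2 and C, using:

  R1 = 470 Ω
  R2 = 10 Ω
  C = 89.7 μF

Step 1 — Angular frequency: ω = 2π·f = 2π·4020 = 2.526e+04 rad/s.
Step 2 — Component impedances:
  R1: Z = R = 470 Ω
  R2: Z = R = 10 Ω
  C: Z = 1/(jωC) = -j/(ω·C) = 0 - j0.4414 Ω
Step 3 — Parallel branch: R2 || C = 1/(1/R2 + 1/C) = 0.01944 - j0.4405 Ω.
Step 4 — Series with R1: Z_total = R1 + (R2 || C) = 470 - j0.4405 Ω = 470∠-0.1° Ω.
Step 5 — Power factor: PF = cos(φ) = Re(Z)/|Z| = 470/470 = 1.
Step 6 — Type: Im(Z) = -0.4405 ⇒ leading (phase φ = -0.1°).

PF = 1 (leading, φ = -0.1°)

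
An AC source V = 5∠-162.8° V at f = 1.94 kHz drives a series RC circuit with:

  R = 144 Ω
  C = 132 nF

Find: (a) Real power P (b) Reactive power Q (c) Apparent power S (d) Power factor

Step 1 — Angular frequency: ω = 2π·f = 2π·1940 = 1.219e+04 rad/s.
Step 2 — Component impedances:
  R: Z = R = 144 Ω
  C: Z = 1/(jωC) = -j/(ω·C) = 0 - j621.5 Ω
Step 3 — Series combination: Z_total = R + C = 144 - j621.5 Ω = 638∠-77.0° Ω.
Step 4 — Source phasor: V = 5∠-162.8° V = -4.776 - j1.479 V.
Step 5 — Current: I = V / Z = 0.0005679 - j0.007817 A = 0.007837∠-85.8° A.
Step 6 — Complex power: S = V·I* = 0.008845 - j0.03818 VA.
Step 7 — Real power: P = Re(S) = 0.008845 W.
Step 8 — Reactive power: Q = Im(S) = -0.03818 VAR.
Step 9 — Apparent power: |S| = 0.03919 VA.
Step 10 — Power factor: PF = P/|S| = 0.2257 (leading).

(a) P = 0.008845 W  (b) Q = -0.03818 VAR  (c) S = 0.03919 VA  (d) PF = 0.2257 (leading)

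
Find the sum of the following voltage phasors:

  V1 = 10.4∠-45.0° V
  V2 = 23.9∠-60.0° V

Step 1 — Convert each phasor to rectangular form:
  V1 = 10.4·(cos(-45.0°) + j·sin(-45.0°)) = 7.354 - j7.354 V
  V2 = 23.9·(cos(-60.0°) + j·sin(-60.0°)) = 11.95 - j20.7 V
Step 2 — Sum components: V_total = 19.3 - j28.05 V.
Step 3 — Convert to polar: |V_total| = 34.05 V, ∠V_total = -55.5°.

V_total = 34.05∠-55.5° V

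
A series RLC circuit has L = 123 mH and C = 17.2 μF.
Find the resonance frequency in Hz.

Step 1 — Resonance condition Im(Z)=0 gives ω₀ = 1/√(LC).
Step 2 — ω₀ = 1/√(0.123·1.72e-05) = 687.5 rad/s.
Step 3 — f₀ = ω₀/(2π) = 109.4 Hz.

f₀ = 109.4 Hz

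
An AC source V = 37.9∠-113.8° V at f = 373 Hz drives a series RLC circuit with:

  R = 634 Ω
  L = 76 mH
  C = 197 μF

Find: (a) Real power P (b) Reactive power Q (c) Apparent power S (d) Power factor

Step 1 — Angular frequency: ω = 2π·f = 2π·373 = 2344 rad/s.
Step 2 — Component impedances:
  R: Z = R = 634 Ω
  L: Z = jωL = j·2344·0.076 = 0 + j178.1 Ω
  C: Z = 1/(jωC) = -j/(ω·C) = 0 - j2.166 Ω
Step 3 — Series combination: Z_total = R + L + C = 634 + j175.9 Ω = 658∠15.5° Ω.
Step 4 — Source phasor: V = 37.9∠-113.8° V = -15.29 - j34.68 V.
Step 5 — Current: I = V / Z = -0.03649 - j0.04457 A = 0.0576∠-129.3° A.
Step 6 — Complex power: S = V·I* = 2.104 + j0.5838 VA.
Step 7 — Real power: P = Re(S) = 2.104 W.
Step 8 — Reactive power: Q = Im(S) = 0.5838 VAR.
Step 9 — Apparent power: |S| = 2.183 VA.
Step 10 — Power factor: PF = P/|S| = 0.9636 (lagging).

(a) P = 2.104 W  (b) Q = 0.5838 VAR  (c) S = 2.183 VA  (d) PF = 0.9636 (lagging)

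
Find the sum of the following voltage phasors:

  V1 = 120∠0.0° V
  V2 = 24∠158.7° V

Step 1 — Convert each phasor to rectangular form:
  V1 = 120·(cos(0.0°) + j·sin(0.0°)) = 120 V
  V2 = 24·(cos(158.7°) + j·sin(158.7°)) = -22.36 + j8.718 V
Step 2 — Sum components: V_total = 97.64 + j8.718 V.
Step 3 — Convert to polar: |V_total| = 98.03 V, ∠V_total = 5.1°.

V_total = 98.03∠5.1° V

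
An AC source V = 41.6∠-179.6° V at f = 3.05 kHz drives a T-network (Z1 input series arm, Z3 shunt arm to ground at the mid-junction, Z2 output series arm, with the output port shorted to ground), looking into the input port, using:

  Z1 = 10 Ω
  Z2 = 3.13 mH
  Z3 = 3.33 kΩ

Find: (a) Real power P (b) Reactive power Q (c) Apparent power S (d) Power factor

Step 1 — Angular frequency: ω = 2π·f = 2π·3050 = 1.916e+04 rad/s.
Step 2 — Component impedances:
  Z1: Z = R = 10 Ω
  Z2: Z = jωL = j·1.916e+04·0.00313 = 0 + j59.98 Ω
  Z3: Z = R = 3330 Ω
Step 3 — With the output port shorted to ground, the output series arm Z2 runs from the junction to ground; the shunt arm Z3 also runs from the junction to ground. They appear in parallel: Z3 || Z2 = 1.08 + j59.96 Ω.
Step 4 — Series with input arm Z1: Z_in = Z1 + (Z3 || Z2) = 11.08 + j59.96 Ω = 60.98∠79.5° Ω.
Step 5 — Source phasor: V = 41.6∠-179.6° V = -41.6 - j0.2904 V.
Step 6 — Current: I = V / Z = -0.1286 + j0.67 A = 0.6822∠100.9° A.
Step 7 — Complex power: S = V·I* = 5.157 + j27.91 VA.
Step 8 — Real power: P = Re(S) = 5.157 W.
Step 9 — Reactive power: Q = Im(S) = 27.91 VAR.
Step 10 — Apparent power: |S| = 28.38 VA.
Step 11 — Power factor: PF = P/|S| = 0.1817 (lagging).

(a) P = 5.157 W  (b) Q = 27.91 VAR  (c) S = 28.38 VA  (d) PF = 0.1817 (lagging)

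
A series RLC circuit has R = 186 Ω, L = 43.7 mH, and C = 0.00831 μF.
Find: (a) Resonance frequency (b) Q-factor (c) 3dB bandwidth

Step 1 — Resonance condition Im(Z)=0 gives ω₀ = 1/√(LC).
Step 2 — ω₀ = 1/√(0.0437·8.31e-09) = 5.248e+04 rad/s.
Step 3 — f₀ = ω₀/(2π) = 8352 Hz.
Step 4 — Series Q: Q = ω₀L/R = 5.248e+04·0.0437/186 = 12.33.
Step 5 — 3dB bandwidth: Δω = ω₀/Q = 4256 rad/s; BW = Δω/(2π) = 677.4 Hz.

(a) f₀ = 8352 Hz  (b) Q = 12.33  (c) BW = 677.4 Hz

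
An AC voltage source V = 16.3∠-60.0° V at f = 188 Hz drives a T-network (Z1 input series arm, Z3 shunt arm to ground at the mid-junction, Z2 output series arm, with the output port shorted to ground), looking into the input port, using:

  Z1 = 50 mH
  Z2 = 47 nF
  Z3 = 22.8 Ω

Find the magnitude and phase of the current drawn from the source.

Step 1 — Angular frequency: ω = 2π·f = 2π·188 = 1181 rad/s.
Step 2 — Component impedances:
  Z1: Z = jωL = j·1181·0.05 = 0 + j59.06 Ω
  Z2: Z = 1/(jωC) = -j/(ω·C) = 0 - j1.801e+04 Ω
  Z3: Z = R = 22.8 Ω
Step 3 — With the output port shorted to ground, the output series arm Z2 runs from the junction to ground; the shunt arm Z3 also runs from the junction to ground. They appear in parallel: Z3 || Z2 = 22.8 - j0.02886 Ω.
Step 4 — Series with input arm Z1: Z_in = Z1 + (Z3 || Z2) = 22.8 + j59.03 Ω = 63.28∠68.9° Ω.
Step 5 — Source phasor: V = 16.3∠-60.0° V = 8.15 - j14.12 V.
Step 6 — Ohm's law: I = V / Z_total = (8.15 - j14.12) / (22.8 + j59.03) = -0.1617 - j0.2005 A.
Step 7 — Convert to polar: |I| = 0.2576 A, ∠I = -128.9°.

I = 0.2576∠-128.9° A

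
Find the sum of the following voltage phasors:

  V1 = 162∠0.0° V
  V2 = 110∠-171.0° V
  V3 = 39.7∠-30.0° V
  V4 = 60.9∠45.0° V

Step 1 — Convert each phasor to rectangular form:
  V1 = 162·(cos(0.0°) + j·sin(0.0°)) = 162 V
  V2 = 110·(cos(-171.0°) + j·sin(-171.0°)) = -108.6 - j17.21 V
  V3 = 39.7·(cos(-30.0°) + j·sin(-30.0°)) = 34.38 - j19.85 V
  V4 = 60.9·(cos(45.0°) + j·sin(45.0°)) = 43.06 + j43.06 V
Step 2 — Sum components: V_total = 130.8 + j6.005 V.
Step 3 — Convert to polar: |V_total| = 130.9 V, ∠V_total = 2.6°.

V_total = 130.9∠2.6° V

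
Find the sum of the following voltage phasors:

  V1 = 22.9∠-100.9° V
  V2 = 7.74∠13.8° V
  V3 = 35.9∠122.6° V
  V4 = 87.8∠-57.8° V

Step 1 — Convert each phasor to rectangular form:
  V1 = 22.9·(cos(-100.9°) + j·sin(-100.9°)) = -4.33 - j22.49 V
  V2 = 7.74·(cos(13.8°) + j·sin(13.8°)) = 7.517 + j1.846 V
  V3 = 35.9·(cos(122.6°) + j·sin(122.6°)) = -19.34 + j30.24 V
  V4 = 87.8·(cos(-57.8°) + j·sin(-57.8°)) = 46.79 - j74.3 V
Step 2 — Sum components: V_total = 30.63 - j64.69 V.
Step 3 — Convert to polar: |V_total| = 71.58 V, ∠V_total = -64.7°.

V_total = 71.58∠-64.7° V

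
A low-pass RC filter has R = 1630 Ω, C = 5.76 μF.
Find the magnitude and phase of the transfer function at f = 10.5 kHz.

Step 1 — Angular frequency: ω = 2π·1.05e+04 = 6.597e+04 rad/s.
Step 2 — Transfer function: H(jω) = 1/(1 + jωRC).
Step 3 — Denominator: 1 + jωRC = 1 + j·6.597e+04·1630·5.76e-06 = 1 + j619.4.
Step 4 — H = 2.606e-06 - j0.001614.
Step 5 — Magnitude: |H| = 0.001614 (-55.8 dB); phase: φ = -89.9°.

|H| = 0.001614 (-55.8 dB), φ = -89.9°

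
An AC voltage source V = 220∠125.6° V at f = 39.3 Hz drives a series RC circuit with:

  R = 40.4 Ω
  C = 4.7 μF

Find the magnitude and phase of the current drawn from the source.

Step 1 — Angular frequency: ω = 2π·f = 2π·39.3 = 246.9 rad/s.
Step 2 — Component impedances:
  R: Z = R = 40.4 Ω
  C: Z = 1/(jωC) = -j/(ω·C) = 0 - j861.6 Ω
Step 3 — Series combination: Z_total = R + C = 40.4 - j861.6 Ω = 862.6∠-87.3° Ω.
Step 4 — Source phasor: V = 220∠125.6° V = -128.1 + j178.9 V.
Step 5 — Ohm's law: I = V / Z_total = (-128.1 + j178.9) / (40.4 - j861.6) = -0.2141 - j0.1386 A.
Step 6 — Convert to polar: |I| = 0.255 A, ∠I = -147.1°.

I = 0.255∠-147.1° A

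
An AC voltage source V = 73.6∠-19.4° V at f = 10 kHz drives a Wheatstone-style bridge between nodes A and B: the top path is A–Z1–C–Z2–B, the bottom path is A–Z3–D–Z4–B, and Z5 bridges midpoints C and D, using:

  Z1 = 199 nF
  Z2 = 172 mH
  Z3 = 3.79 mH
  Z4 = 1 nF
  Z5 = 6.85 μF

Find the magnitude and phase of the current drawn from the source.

Step 1 — Angular frequency: ω = 2π·f = 2π·1e+04 = 6.283e+04 rad/s.
Step 2 — Component impedances:
  Z1: Z = 1/(jωC) = -j/(ω·C) = 0 - j79.98 Ω
  Z2: Z = jωL = j·6.283e+04·0.172 = 0 + j1.081e+04 Ω
  Z3: Z = jωL = j·6.283e+04·0.00379 = 0 + j238.1 Ω
  Z4: Z = 1/(jωC) = -j/(ω·C) = 0 - j1.592e+04 Ω
  Z5: Z = 1/(jωC) = -j/(ω·C) = 0 - j2.323 Ω
Step 3 — Bridge requires nodal analysis (the Z5 bridge couples midpoints C and D, so the two paths cannot be reduced to a simple series/parallel combination). Setting node B to ground and injecting 1 A at node A, the 3-node admittance system at A, C, D solves to V_A = Z_AB = 0 + j3.354e+04 Ω = 3.354e+04∠90.0° Ω.
Step 4 — Source phasor: V = 73.6∠-19.4° V = 69.42 - j24.45 V.
Step 5 — Ohm's law: I = V / Z_total = (69.42 - j24.45) / (0 + j3.354e+04) = -0.0007288 - j0.00207 A.
Step 6 — Convert to polar: |I| = 0.002194 A, ∠I = -109.4°.

I = 0.002194∠-109.4° A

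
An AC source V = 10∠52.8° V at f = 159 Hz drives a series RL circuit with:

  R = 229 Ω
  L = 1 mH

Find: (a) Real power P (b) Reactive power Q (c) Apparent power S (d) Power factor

Step 1 — Angular frequency: ω = 2π·f = 2π·159 = 999 rad/s.
Step 2 — Component impedances:
  R: Z = R = 229 Ω
  L: Z = jωL = j·999·0.001 = 0 + j0.999 Ω
Step 3 — Series combination: Z_total = R + L = 229 + j0.999 Ω = 229∠0.2° Ω.
Step 4 — Source phasor: V = 10∠52.8° V = 6.046 + j7.965 V.
Step 5 — Current: I = V / Z = 0.02655 + j0.03467 A = 0.04367∠52.6° A.
Step 6 — Complex power: S = V·I* = 0.4367 + j0.001905 VA.
Step 7 — Real power: P = Re(S) = 0.4367 W.
Step 8 — Reactive power: Q = Im(S) = 0.001905 VAR.
Step 9 — Apparent power: |S| = 0.4367 VA.
Step 10 — Power factor: PF = P/|S| = 1 (lagging).

(a) P = 0.4367 W  (b) Q = 0.001905 VAR  (c) S = 0.4367 VA  (d) PF = 1 (lagging)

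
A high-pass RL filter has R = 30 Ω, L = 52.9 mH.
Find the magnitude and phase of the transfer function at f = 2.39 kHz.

Step 1 — Angular frequency: ω = 2π·2390 = 1.502e+04 rad/s.
Step 2 — Transfer function: H(jω) = jωL/(R + jωL).
Step 3 — Numerator jωL = j·794.4; denominator R + jωL = 30 + j794.4.
Step 4 — H = 0.9986 + j0.03771.
Step 5 — Magnitude: |H| = 0.9993 (-0.0 dB); phase: φ = 2.2°.

|H| = 0.9993 (-0.0 dB), φ = 2.2°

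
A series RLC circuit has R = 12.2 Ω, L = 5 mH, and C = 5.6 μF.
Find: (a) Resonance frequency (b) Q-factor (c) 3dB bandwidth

Step 1 — Resonance: ω₀ = 1/√(LC) = 1/√(0.005·5.6e-06) = 5976 rad/s.
Step 2 — f₀ = ω₀/(2π) = 951.1 Hz.
Step 3 — Series Q: Q = ω₀L/R = 5976·0.005/12.2 = 2.449.
Step 4 — Bandwidth: Δω = ω₀/Q = 2440 rad/s; BW = Δω/(2π) = 388.3 Hz.

(a) f₀ = 951.1 Hz  (b) Q = 2.449  (c) BW = 388.3 Hz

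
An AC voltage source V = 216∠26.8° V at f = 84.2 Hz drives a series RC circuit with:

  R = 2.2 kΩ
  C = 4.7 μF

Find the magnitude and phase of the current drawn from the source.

Step 1 — Angular frequency: ω = 2π·f = 2π·84.2 = 529 rad/s.
Step 2 — Component impedances:
  R: Z = R = 2200 Ω
  C: Z = 1/(jωC) = -j/(ω·C) = 0 - j402.2 Ω
Step 3 — Series combination: Z_total = R + C = 2200 - j402.2 Ω = 2236∠-10.4° Ω.
Step 4 — Source phasor: V = 216∠26.8° V = 192.8 + j97.39 V.
Step 5 — Ohm's law: I = V / Z_total = (192.8 + j97.39) / (2200 - j402.2) = 0.07697 + j0.05834 A.
Step 6 — Convert to polar: |I| = 0.09658 A, ∠I = 37.2°.

I = 0.09658∠37.2° A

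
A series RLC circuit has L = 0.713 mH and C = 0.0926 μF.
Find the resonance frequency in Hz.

Step 1 — Resonance condition Im(Z)=0 gives ω₀ = 1/√(LC).
Step 2 — ω₀ = 1/√(0.000713·9.26e-08) = 1.231e+05 rad/s.
Step 3 — f₀ = ω₀/(2π) = 1.959e+04 Hz.

f₀ = 1.959e+04 Hz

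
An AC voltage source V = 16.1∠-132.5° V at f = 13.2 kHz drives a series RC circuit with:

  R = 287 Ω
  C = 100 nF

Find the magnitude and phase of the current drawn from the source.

Step 1 — Angular frequency: ω = 2π·f = 2π·1.32e+04 = 8.294e+04 rad/s.
Step 2 — Component impedances:
  R: Z = R = 287 Ω
  C: Z = 1/(jωC) = -j/(ω·C) = 0 - j120.6 Ω
Step 3 — Series combination: Z_total = R + C = 287 - j120.6 Ω = 311.3∠-22.8° Ω.
Step 4 — Source phasor: V = 16.1∠-132.5° V = -10.88 - j11.87 V.
Step 5 — Ohm's law: I = V / Z_total = (-10.88 - j11.87) / (287 - j120.6) = -0.01744 - j0.04869 A.
Step 6 — Convert to polar: |I| = 0.05172 A, ∠I = -109.7°.

I = 0.05172∠-109.7° A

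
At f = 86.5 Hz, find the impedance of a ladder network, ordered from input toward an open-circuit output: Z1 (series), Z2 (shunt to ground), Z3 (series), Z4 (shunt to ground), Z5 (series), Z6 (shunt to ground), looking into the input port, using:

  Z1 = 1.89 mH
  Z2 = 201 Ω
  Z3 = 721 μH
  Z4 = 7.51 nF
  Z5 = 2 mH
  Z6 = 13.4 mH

Step 1 — Angular frequency: ω = 2π·f = 2π·86.5 = 543.5 rad/s.
Step 2 — Component impedances:
  Z1: Z = jωL = j·543.5·0.00189 = 0 + j1.027 Ω
  Z2: Z = R = 201 Ω
  Z3: Z = jωL = j·543.5·0.000721 = 0 + j0.3919 Ω
  Z4: Z = 1/(jωC) = -j/(ω·C) = 0 - j2.45e+05 Ω
  Z5: Z = jωL = j·543.5·0.002 = 0 + j1.087 Ω
  Z6: Z = jωL = j·543.5·0.0134 = 0 + j7.283 Ω
Step 3 — Ladder network (open output): work backward from the far end, alternating series and parallel combinations. Z_in = 0.3812 + j9.773 Ω = 9.78∠87.8° Ω.

Z = 0.3812 + j9.773 Ω = 9.78∠87.8° Ω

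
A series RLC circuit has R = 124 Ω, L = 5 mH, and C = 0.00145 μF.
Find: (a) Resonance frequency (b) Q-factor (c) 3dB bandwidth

Step 1 — Resonance: ω₀ = 1/√(LC) = 1/√(0.005·1.45e-09) = 3.714e+05 rad/s.
Step 2 — f₀ = ω₀/(2π) = 5.911e+04 Hz.
Step 3 — Series Q: Q = ω₀L/R = 3.714e+05·0.005/124 = 14.98.
Step 4 — Bandwidth: Δω = ω₀/Q = 2.48e+04 rad/s; BW = Δω/(2π) = 3947 Hz.

(a) f₀ = 5.911e+04 Hz  (b) Q = 14.98  (c) BW = 3947 Hz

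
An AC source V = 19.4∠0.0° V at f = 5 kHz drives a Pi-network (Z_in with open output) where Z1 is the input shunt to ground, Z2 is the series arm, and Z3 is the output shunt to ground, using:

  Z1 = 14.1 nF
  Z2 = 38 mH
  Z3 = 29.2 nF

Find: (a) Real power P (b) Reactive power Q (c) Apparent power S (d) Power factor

Step 1 — Angular frequency: ω = 2π·f = 2π·5000 = 3.142e+04 rad/s.
Step 2 — Component impedances:
  Z1: Z = 1/(jωC) = -j/(ω·C) = 0 - j2258 Ω
  Z2: Z = jωL = j·3.142e+04·0.038 = 0 + j1194 Ω
  Z3: Z = 1/(jωC) = -j/(ω·C) = 0 - j1090 Ω
Step 3 — With open output, the series arm Z2 and the output shunt Z3 appear in series to ground: Z2 + Z3 = 0 + j103.7 Ω.
Step 4 — Parallel with input shunt Z1: Z_in = Z1 || (Z2 + Z3) = 0 + j108.7 Ω = 108.7∠90.0° Ω.
Step 5 — Source phasor: V = 19.4∠0.0° V = 19.4 V.
Step 6 — Current: I = V / Z = 0 - j0.1785 A = 0.1785∠-90.0° A.
Step 7 — Complex power: S = V·I* = 0 + j3.463 VA.
Step 8 — Real power: P = Re(S) = 0 W.
Step 9 — Reactive power: Q = Im(S) = 3.463 VAR.
Step 10 — Apparent power: |S| = 3.463 VA.
Step 11 — Power factor: PF = P/|S| = 0 (lagging).

(a) P = 0 W  (b) Q = 3.463 VAR  (c) S = 3.463 VA  (d) PF = 0 (lagging)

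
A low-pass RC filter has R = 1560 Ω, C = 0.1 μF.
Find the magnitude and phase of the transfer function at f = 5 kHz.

Step 1 — Angular frequency: ω = 2π·5000 = 3.142e+04 rad/s.
Step 2 — Transfer function: H(jω) = 1/(1 + jωRC).
Step 3 — Denominator: 1 + jωRC = 1 + j·3.142e+04·1560·1e-07 = 1 + j4.901.
Step 4 — H = 0.03997 - j0.1959.
Step 5 — Magnitude: |H| = 0.1999 (-14.0 dB); phase: φ = -78.5°.

|H| = 0.1999 (-14.0 dB), φ = -78.5°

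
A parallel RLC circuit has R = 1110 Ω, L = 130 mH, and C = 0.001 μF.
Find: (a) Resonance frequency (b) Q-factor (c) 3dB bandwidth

Step 1 — Resonance: ω₀ = 1/√(LC) = 1/√(0.13·1e-09) = 8.771e+04 rad/s.
Step 2 — f₀ = ω₀/(2π) = 1.396e+04 Hz.
Step 3 — Parallel Q: Q = R/(ω₀L) = 1110/(8.771e+04·0.13) = 0.09735.
Step 4 — Bandwidth: Δω = ω₀/Q = 9.009e+05 rad/s; BW = Δω/(2π) = 1.434e+05 Hz.

(a) f₀ = 1.396e+04 Hz  (b) Q = 0.09735  (c) BW = 1.434e+05 Hz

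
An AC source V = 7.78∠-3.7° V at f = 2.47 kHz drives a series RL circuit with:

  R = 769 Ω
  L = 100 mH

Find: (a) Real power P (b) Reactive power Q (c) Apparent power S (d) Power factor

Step 1 — Angular frequency: ω = 2π·f = 2π·2470 = 1.552e+04 rad/s.
Step 2 — Component impedances:
  R: Z = R = 769 Ω
  L: Z = jωL = j·1.552e+04·0.1 = 0 + j1552 Ω
Step 3 — Series combination: Z_total = R + L = 769 + j1552 Ω = 1732∠63.6° Ω.
Step 4 — Source phasor: V = 7.78∠-3.7° V = 7.764 - j0.5021 V.
Step 5 — Current: I = V / Z = 0.00173 - j0.004145 A = 0.004492∠-67.3° A.
Step 6 — Complex power: S = V·I* = 0.01552 + j0.03131 VA.
Step 7 — Real power: P = Re(S) = 0.01552 W.
Step 8 — Reactive power: Q = Im(S) = 0.03131 VAR.
Step 9 — Apparent power: |S| = 0.03495 VA.
Step 10 — Power factor: PF = P/|S| = 0.444 (lagging).

(a) P = 0.01552 W  (b) Q = 0.03131 VAR  (c) S = 0.03495 VA  (d) PF = 0.444 (lagging)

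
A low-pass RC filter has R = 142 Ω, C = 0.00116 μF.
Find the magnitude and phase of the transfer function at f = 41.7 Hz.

Step 1 — Angular frequency: ω = 2π·41.7 = 262 rad/s.
Step 2 — Transfer function: H(jω) = 1/(1 + jωRC).
Step 3 — Denominator: 1 + jωRC = 1 + j·262·142·1.16e-09 = 1 + j4.316e-05.
Step 4 — H = 1 - j4.316e-05.
Step 5 — Magnitude: |H| = 1 (-0.0 dB); phase: φ = -0.0°.

|H| = 1 (-0.0 dB), φ = -0.0°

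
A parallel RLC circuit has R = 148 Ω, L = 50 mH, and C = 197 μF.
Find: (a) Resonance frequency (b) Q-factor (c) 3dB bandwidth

Step 1 — Resonance: ω₀ = 1/√(LC) = 1/√(0.05·0.000197) = 318.6 rad/s.
Step 2 — f₀ = ω₀/(2π) = 50.71 Hz.
Step 3 — Parallel Q: Q = R/(ω₀L) = 148/(318.6·0.05) = 9.29.
Step 4 — Bandwidth: Δω = ω₀/Q = 34.3 rad/s; BW = Δω/(2π) = 5.459 Hz.

(a) f₀ = 50.71 Hz  (b) Q = 9.29  (c) BW = 5.459 Hz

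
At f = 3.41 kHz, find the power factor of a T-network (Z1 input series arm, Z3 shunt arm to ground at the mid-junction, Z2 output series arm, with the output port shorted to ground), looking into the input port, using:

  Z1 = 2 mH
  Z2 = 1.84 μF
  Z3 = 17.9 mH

Step 1 — Angular frequency: ω = 2π·f = 2π·3410 = 2.143e+04 rad/s.
Step 2 — Component impedances:
  Z1: Z = jωL = j·2.143e+04·0.002 = 0 + j42.85 Ω
  Z2: Z = 1/(jωC) = -j/(ω·C) = 0 - j25.37 Ω
  Z3: Z = jωL = j·2.143e+04·0.0179 = 0 + j383.5 Ω
Step 3 — With the output port shorted to ground, the output series arm Z2 runs from the junction to ground; the shunt arm Z3 also runs from the junction to ground. They appear in parallel: Z3 || Z2 = 0 - j27.16 Ω.
Step 4 — Series with input arm Z1: Z_in = Z1 + (Z3 || Z2) = 0 + j15.69 Ω = 15.69∠90.0° Ω.
Step 5 — Power factor: PF = cos(φ) = Re(Z)/|Z| = 0/15.69 = 0.
Step 6 — Type: Im(Z) = 15.69 ⇒ lagging (phase φ = 90.0°).

PF = 0 (lagging, φ = 90.0°)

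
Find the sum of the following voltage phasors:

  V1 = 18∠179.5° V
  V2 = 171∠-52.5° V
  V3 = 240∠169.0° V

Step 1 — Convert each phasor to rectangular form:
  V1 = 18·(cos(179.5°) + j·sin(179.5°)) = -18 + j0.1571 V
  V2 = 171·(cos(-52.5°) + j·sin(-52.5°)) = 104.1 - j135.7 V
  V3 = 240·(cos(169.0°) + j·sin(169.0°)) = -235.6 + j45.79 V
Step 2 — Sum components: V_total = -149.5 - j89.71 V.
Step 3 — Convert to polar: |V_total| = 174.3 V, ∠V_total = -149.0°.

V_total = 174.3∠-149.0° V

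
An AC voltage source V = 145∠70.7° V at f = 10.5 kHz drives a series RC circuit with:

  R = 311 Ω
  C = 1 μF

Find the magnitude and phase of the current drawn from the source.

Step 1 — Angular frequency: ω = 2π·f = 2π·1.05e+04 = 6.597e+04 rad/s.
Step 2 — Component impedances:
  R: Z = R = 311 Ω
  C: Z = 1/(jωC) = -j/(ω·C) = 0 - j15.16 Ω
Step 3 — Series combination: Z_total = R + C = 311 - j15.16 Ω = 311.4∠-2.8° Ω.
Step 4 — Source phasor: V = 145∠70.7° V = 47.92 + j136.9 V.
Step 5 — Ohm's law: I = V / Z_total = (47.92 + j136.9) / (311 - j15.16) = 0.1323 + j0.4465 A.
Step 6 — Convert to polar: |I| = 0.4657 A, ∠I = 73.5°.

I = 0.4657∠73.5° A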